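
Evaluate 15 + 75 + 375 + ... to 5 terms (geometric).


Sₙ = 15×(5^5 - 1)/(5 - 1)
= 15×(3125 - 1)/4
= 15×3124/4
= 11715

S_5 = 11715


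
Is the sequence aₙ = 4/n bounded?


a₁ = 4, a₂ = 4/2, a₃ = 4/3, ...
0 < aₙ ≤ 4 for all n ≥ 1
Lower bound: 0, Upper bound: 4
The sequence IS bounded

Bounded (0 < aₙ ≤ 4)


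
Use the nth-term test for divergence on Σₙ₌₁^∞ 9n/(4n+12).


lim(n→∞) 9n/(4n+12) = 9/4 = 9/4  (divide numerator and denominator by n)
lim aₙ = 9/4 ≠ 0 → series DIVERGES

Diverges (lim aₙ = 9/4 ≠ 0)


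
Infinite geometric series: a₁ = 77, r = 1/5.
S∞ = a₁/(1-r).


S∞ = a₁/(1-r) = 77/(1 - 1/5)
= 77/(4/5)
= 385/4

S∞ = 385/4


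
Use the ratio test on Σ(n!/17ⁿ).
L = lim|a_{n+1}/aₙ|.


aₙ = n!/17^n
a_{n+1}/aₙ = (n+1)!/17^(n+1) × 17^n/n!
= (n+1)/17
L = lim(n→∞) (n+1)/17 = ∞
L > 1 → series DIVERGES

Diverges (ratio test: L = ∞ > 1)


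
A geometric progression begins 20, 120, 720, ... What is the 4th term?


aₙ = a₁·r^(n-1)
= 20×6^3
= 20×216
= 4320

a_4 = 4320


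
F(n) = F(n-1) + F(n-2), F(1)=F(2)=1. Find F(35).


Fibonacci sequence: 1, 1, 2, 3, 5, 8, 13, 21, 34, 55, 89, ...
F(35) = 9227465

F(35) = 9227465


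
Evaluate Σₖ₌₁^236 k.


n(n+1)/2 = 236×237/2 = 55932/2 = 27966

Σk = 27966


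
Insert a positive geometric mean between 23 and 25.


GM = √(23×25) = √575 = 23.9792

GM = 23.9792


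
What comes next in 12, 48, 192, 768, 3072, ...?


Pattern: geometric (r=4)
Terms: 12, 48, 192, 768, 3072
Next term = 12288

Next term = 12288


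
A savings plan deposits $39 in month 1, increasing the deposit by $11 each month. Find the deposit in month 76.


aₙ = a₁ + (n-1)d
= 39 + (76-1)×11
= 39 + 825
= 864

a_76 = 864


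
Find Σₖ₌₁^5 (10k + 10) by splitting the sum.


Σ(10k+10) = 10·Σk + 10·n
= 10·15 + 10·5
= 150 + 50 = 200

Σ = 200


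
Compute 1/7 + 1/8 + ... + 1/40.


Σₖ₌7^40 1/k = 1/7 + 1/8 + 1/9 + ... + 1/40
= 888161829393373/485721041551200
≈ 1.8285

Sum = 888161829393373/485721041551200 ≈ 1.8285


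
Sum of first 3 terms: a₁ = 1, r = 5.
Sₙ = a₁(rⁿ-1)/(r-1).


Sₙ = 1×(5^3 - 1)/(5 - 1)
= 1×(125 - 1)/4
= 1×124/4
= 31

S_3 = 31


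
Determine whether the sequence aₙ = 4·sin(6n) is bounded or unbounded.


For all n, -1 ≤ sin(6n) ≤ 1, so -4 ≤ 4·sin(6n) ≤ 4
Lower bound: -4, Upper bound: 4
The sequence IS bounded

Bounded (-4 ≤ aₙ ≤ 4)


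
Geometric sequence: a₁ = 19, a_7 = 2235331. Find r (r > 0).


r^(n-1) = aₙ/a₁
r^6 = 2235331/19 = 117649
r = 117649^(1/6)
= ±7; taking r > 0 gives r = 7

r = 7


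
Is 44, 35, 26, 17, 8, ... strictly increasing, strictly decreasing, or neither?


Differences: -9, -9, -9, -9
All differences < 0 → strictly DECREASING

Monotonically decreasing


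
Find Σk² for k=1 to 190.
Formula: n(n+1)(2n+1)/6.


n = 190
n(n+1)(2n+1)/6 = 190×191×381/6
= 13826490/6 = 2304415

Σk² = 2304415


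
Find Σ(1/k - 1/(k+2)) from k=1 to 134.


Telescoping with gap 2: two head and two tail terms survive.
= (1 + 1/2) - (1/135 + 1/136)
= 3/2 - 1/135 - 1/136 = 27269/18360

Sum = 27269/18360


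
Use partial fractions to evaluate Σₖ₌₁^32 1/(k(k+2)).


1/(k(k+2)) = (1/2)·(1/k - 1/(k+2)) (partial fractions)
Telescoping: Σ = (1/2)·(1 + 1/2 - 1/33 - 1/34) = 404/561

Sum = 404/561


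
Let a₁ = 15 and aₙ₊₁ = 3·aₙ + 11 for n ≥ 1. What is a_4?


Computing step by step:
a_1 = 15
a_2 = 56
a_3 = 179
a_4 = 548


a_4 = 548


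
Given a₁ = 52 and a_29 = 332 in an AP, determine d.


d = (aₙ - a₁)/(n-1)
= (332 - 52)/(29-1)
= 280/28 = 10

d = 10


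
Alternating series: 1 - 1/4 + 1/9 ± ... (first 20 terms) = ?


S = 1 - 1/4 + 1/9 - 1/16 + 1/25 - 1/36 + 1/49 - 1/64 ± ...
= 0.8213
(Full series converges to +π²/12 ≈ +0.8225)

S_20 = 0.8213


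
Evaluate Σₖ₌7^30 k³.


Σₖ₌7^30 k³ = [30·31/2]² − [6·7/2]²
= 216225 − 441 = 215784

Σk³ = 215784


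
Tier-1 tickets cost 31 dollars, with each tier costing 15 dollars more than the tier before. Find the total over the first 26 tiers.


aₙ = 31 + (26-1)×15 = 406
Sₙ = n(a₁+aₙ)/2 = 26×(31+406)/2
= 26×437/2 = 5681

S_26 = 5681


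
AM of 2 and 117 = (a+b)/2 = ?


AM = (2 + 117)/2 = 119/2 = 59.5

AM = 59.5


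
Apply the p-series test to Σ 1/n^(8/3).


p-series test: Σ c/n^p converges if p > 1, diverges if p ≤ 1 (constant c > 0 doesn't affect convergence).
p = 8/3
8/3 > 1 → CONVERGES

Converges (p = 8/3 > 1)


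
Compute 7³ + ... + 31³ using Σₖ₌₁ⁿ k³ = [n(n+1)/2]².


Σₖ₌7^31 k³ = [31·32/2]² − [6·7/2]²
= 246016 − 441 = 245575

Σk³ = 245575


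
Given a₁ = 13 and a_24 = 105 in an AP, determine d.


d = (aₙ - a₁)/(n-1)
= (105 - 13)/(24-1)
= 92/23 = 4

d = 4


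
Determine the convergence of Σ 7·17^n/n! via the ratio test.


aₙ = 7·17^n/n!
a_{n+1}/aₙ = 17^(n+1)/(n+1)! × n!/17^n  (constant 7 cancels)
= 17/(n+1)
L = lim(n→∞) 17/(n+1) = 0
L < 1 → series CONVERGES

Converges (ratio test: L = 0 < 1)


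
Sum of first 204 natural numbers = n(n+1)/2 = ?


n(n+1)/2 = 204×205/2 = 41820/2 = 20910

Σk = 20910


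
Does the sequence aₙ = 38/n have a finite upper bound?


a₁ = 38, a₂ = 38/2, a₃ = 38/3, ...
0 < aₙ ≤ 38 for all n ≥ 1
Lower bound: 0, Upper bound: 38
The sequence IS bounded

Bounded (0 < aₙ ≤ 38)


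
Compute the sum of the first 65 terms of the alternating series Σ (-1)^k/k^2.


S = -1 + 1/4 - 1/9 + 1/16 - 1/25 + 1/36 - 1/49 + 1/64 ± ...
= -0.8226
(Full series converges to -π²/12 ≈ -0.8225)

S_65 = -0.8226


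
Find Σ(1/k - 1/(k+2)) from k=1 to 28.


Telescoping with gap 2: two head and two tail terms survive.
= (1 + 1/2) - (1/29 + 1/30)
= 3/2 - 1/29 - 1/30 = 623/435

Sum = 623/435


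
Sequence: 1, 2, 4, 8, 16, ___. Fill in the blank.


Pattern: geometric (r=2)
Terms: 1, 2, 4, 8, 16
Next term = 32

Next term = 32


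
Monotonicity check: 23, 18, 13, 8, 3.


Differences: -5, -5, -5, -5
All differences < 0 → strictly DECREASING

Monotonically decreasing


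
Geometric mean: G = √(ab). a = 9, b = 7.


GM = √(9×7) = √63 = 7.9373

GM = 7.9373


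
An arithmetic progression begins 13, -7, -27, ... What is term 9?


aₙ = a₁ + (n-1)d
= 13 + (9-1)×-20
= 13 - 160
= -147

a_9 = -147


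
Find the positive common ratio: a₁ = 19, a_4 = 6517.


r^(n-1) = aₙ/a₁
r^3 = 6517/19 = 343
r = 343^(1/3)
= 7

r = 7


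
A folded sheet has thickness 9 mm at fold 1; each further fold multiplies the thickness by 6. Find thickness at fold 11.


aₙ = a₁·r^(n-1)
= 9×6^10
= 9×60466176
= 544195584

a_11 = 544195584


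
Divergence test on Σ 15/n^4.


lim(n→∞) 15/n^4 = 0
lim aₙ = 0 → nth-term test is INCONCLUSIVE
(Need other tests; this is actually a convergent p-series with p=4 > 1)

Inconclusive (lim aₙ = 0; need another test)


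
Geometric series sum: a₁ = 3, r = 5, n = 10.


Sₙ = 3×(5^10 - 1)/(5 - 1)
= 3×(9765625 - 1)/4
= 3×9765624/4
= 7324218

S_10 = 7324218


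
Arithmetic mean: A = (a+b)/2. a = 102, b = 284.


AM = (102 + 284)/2 = 386/2 = 193

AM = 193


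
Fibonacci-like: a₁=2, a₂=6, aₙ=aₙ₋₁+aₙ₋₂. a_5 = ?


Computing iteratively: 2, 6, 8, 14, 22
a_5 = 22

a_5 = 22


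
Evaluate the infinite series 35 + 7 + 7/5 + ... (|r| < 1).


S∞ = a₁/(1-r) = 35/(1 - 1/5)
= 35/(4/5)
= 175/4

S∞ = 175/4


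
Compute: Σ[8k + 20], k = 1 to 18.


Σ(8k+20) = 8·Σk + 20·n
= 8·171 + 20·18
= 1368 + 360 = 1728

Σ = 1728


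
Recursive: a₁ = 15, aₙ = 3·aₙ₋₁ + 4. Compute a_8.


Computing step by step:
a_1 = 15
a_2 = 49
a_3 = 151
a_4 = 457
a_5 = 1375
a_6 = 4129
a_7 = 12391
a_8 = 37177


a_8 = 37177


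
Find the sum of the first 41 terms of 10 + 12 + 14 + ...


aₙ = 10 + (41-1)×2 = 90
Sₙ = n(a₁+aₙ)/2 = 41×(10+90)/2
= 41×100/2 = 2050

S_41 = 2050


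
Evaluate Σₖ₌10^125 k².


Σₖ₌10^125 k² = Σₖ₌₁^125 k² − Σₖ₌₁^9 k²
= 125·126·251/6 − 9·10·19/6
= 658875 − 285 = 658590

Σk² = 658590


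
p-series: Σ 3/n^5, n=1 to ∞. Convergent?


p-series test: Σ c/n^p converges if p > 1, diverges if p ≤ 1 (constant c > 0 doesn't affect convergence).
p = 5
5 > 1 → CONVERGES

Converges (p = 5 > 1)


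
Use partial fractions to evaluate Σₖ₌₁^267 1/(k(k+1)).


1/(k(k+1)) = 1/k - 1/(k+1) (partial fractions)
Telescoping: Σ = 1 - 1/268 = 267/268

Sum = 267/268


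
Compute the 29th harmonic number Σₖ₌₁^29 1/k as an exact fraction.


H_29 = 1/1 + 1/2 + 1/3 + ... + 1/29
= 9227046511387/2329089562800
≈ 3.9617

H_29 = 9227046511387/2329089562800 ≈ 3.9617


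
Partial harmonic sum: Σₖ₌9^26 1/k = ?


Σₖ₌9^26 1/k = 1/9 + 1/10 + 1/11 + ... + 1/26
= 10142360257/8923714800
≈ 1.1366

Sum = 10142360257/8923714800 ≈ 1.1366


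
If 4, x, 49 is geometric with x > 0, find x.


GM = √(4×49) = √196 = 14

GM = 14


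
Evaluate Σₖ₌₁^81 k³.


n(n+1)/2 = 81×82/2 = 3321
Σk³ = 3321² = 11029041

Σk³ = 11029041


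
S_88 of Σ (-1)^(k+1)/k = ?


S = 1 - 1/2 + 1/3 - 1/4 + 1/5 - 1/6 + 1/7 - 1/8 ± ...
= 0.6875
(Full series converges to +ln(2) ≈ +0.6931)

S_88 = 0.6875


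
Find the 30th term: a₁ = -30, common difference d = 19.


aₙ = a₁ + (n-1)d
= -30 + (30-1)×19
= -30 + 551
= 521

a_30 = 521


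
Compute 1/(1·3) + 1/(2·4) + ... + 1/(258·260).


1/(k(k+2)) = (1/2)·(1/k - 1/(k+2)) (partial fractions)
Telescoping: Σ = (1/2)·(1 + 1/2 - 1/259 - 1/260) = 100491/134680

Sum = 100491/134680


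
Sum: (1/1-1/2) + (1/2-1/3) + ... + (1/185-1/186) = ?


Telescoping: adjacent terms cancel.
= 1/1 - 1/186
= 1 - 1/186 = 185/186

Sum = 185/186


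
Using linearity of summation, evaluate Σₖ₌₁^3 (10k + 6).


Σ(10k+6) = 10·Σk + 6·n
= 10·6 + 6·3
= 60 + 18 = 78

Σ = 78


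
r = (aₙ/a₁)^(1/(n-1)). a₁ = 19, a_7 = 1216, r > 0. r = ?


r^(n-1) = aₙ/a₁
r^6 = 1216/19 = 64
r = 64^(1/6)
= ±2; taking r > 0 gives r = 2

r = 2


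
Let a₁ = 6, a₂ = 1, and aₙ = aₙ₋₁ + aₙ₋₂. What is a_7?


Computing iteratively: 6, 1, 7, 8, 15, 23, 38
a_7 = 38

a_7 = 38


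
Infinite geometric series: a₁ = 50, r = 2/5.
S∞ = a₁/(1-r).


S∞ = a₁/(1-r) = 50/(1 - 2/5)
= 50/(3/5)
= 250/3

S∞ = 250/3


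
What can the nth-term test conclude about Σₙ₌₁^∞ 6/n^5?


lim(n→∞) 6/n^5 = 0
lim aₙ = 0 → nth-term test is INCONCLUSIVE
(Need other tests; this is actually a convergent p-series with p=5 > 1)

Inconclusive (lim aₙ = 0; need another test)


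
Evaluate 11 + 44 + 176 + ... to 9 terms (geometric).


Sₙ = 11×(4^9 - 1)/(4 - 1)
= 11×(262144 - 1)/3
= 11×262143/3
= 961191

S_9 = 961191


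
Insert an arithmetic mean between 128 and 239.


AM = (128 + 239)/2 = 367/2 = 183.5

AM = 183.5


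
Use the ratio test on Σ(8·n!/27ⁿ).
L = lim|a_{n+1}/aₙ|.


aₙ = 8·n!/27^n
a_{n+1}/aₙ = (n+1)!/27^(n+1) × 27^n/n!  (constant 8 cancels)
= (n+1)/27
L = lim(n→∞) (n+1)/27 = ∞
L > 1 → series DIVERGES

Diverges (ratio test: L = ∞ > 1)


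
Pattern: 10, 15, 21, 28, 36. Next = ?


Pattern: triangular numbers: n(n+1)/2
Terms: 10, 15, 21, 28, 36
Next term = 45

Next term = 45


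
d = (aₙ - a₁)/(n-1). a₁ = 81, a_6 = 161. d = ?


d = (aₙ - a₁)/(n-1)
= (161 - 81)/(6-1)
= 80/5 = 16

d = 16


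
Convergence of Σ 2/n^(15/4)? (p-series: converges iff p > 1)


p-series test: Σ c/n^p converges if p > 1, diverges if p ≤ 1 (constant c > 0 doesn't affect convergence).
p = 15/4
15/4 > 1 → CONVERGES

Converges (p = 15/4 > 1)


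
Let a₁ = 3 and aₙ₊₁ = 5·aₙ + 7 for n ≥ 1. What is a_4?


Computing step by step:
a_1 = 3
a_2 = 22
a_3 = 117
a_4 = 592


a_4 = 592


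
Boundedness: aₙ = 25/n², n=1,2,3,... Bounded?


a₁ = 25, a₂ = 25/4, a₃ = 25/9, ...
0 < aₙ ≤ 25 for all n ≥ 1
The sequence IS bounded

Bounded (0 < aₙ ≤ 25)


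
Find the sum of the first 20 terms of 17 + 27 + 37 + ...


aₙ = 17 + (20-1)×10 = 207
Sₙ = n(a₁+aₙ)/2 = 20×(17+207)/2
= 20×224/2 = 2240

S_20 = 2240


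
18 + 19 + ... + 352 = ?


Σₖ₌18^352 k = Σₖ₌₁^352 k − Σₖ₌₁^17 k
= 352·353/2 − 17·18/2
= 62128 − 153 = 61975

Σk = 61975


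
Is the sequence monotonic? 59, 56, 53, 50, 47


Differences: -3, -3, -3, -3
All differences < 0 → strictly DECREASING

Monotonically decreasing


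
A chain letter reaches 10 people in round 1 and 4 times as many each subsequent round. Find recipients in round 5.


aₙ = a₁·r^(n-1)
= 10×4^4
= 10×256
= 2560

a_5 = 2560


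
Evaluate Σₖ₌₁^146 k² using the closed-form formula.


n = 146
n(n+1)(2n+1)/6 = 146×147×293/6
= 6288366/6 = 1048061

Σk² = 1048061


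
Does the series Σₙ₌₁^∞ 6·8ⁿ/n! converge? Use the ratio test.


aₙ = 6·8^n/n!
a_{n+1}/aₙ = 8^(n+1)/(n+1)! × n!/8^n  (constant 6 cancels)
= 8/(n+1)
L = lim(n→∞) 8/(n+1) = 0
L < 1 → series CONVERGES

Converges (ratio test: L = 0 < 1)


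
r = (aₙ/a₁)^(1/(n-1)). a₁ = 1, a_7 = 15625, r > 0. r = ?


r^(n-1) = aₙ/a₁
r^6 = 15625/1 = 15625
r = 15625^(1/6)
= ±5; taking r > 0 gives r = 5

r = 5


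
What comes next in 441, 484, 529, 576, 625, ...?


Pattern: perfect squares: n²
Terms: 441, 484, 529, 576, 625
Next term = 676

Next term = 676


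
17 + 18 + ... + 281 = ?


Σₖ₌17^281 k = Σₖ₌₁^281 k − Σₖ₌₁^16 k
= 281·282/2 − 16·17/2
= 39621 − 136 = 39485

Σk = 39485


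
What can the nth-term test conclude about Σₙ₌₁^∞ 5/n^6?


lim(n→∞) 5/n^6 = 0
lim aₙ = 0 → nth-term test is INCONCLUSIVE
(Need other tests; this is actually a convergent p-series with p=6 > 1)

Inconclusive (lim aₙ = 0; need another test)


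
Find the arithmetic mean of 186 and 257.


AM = (186 + 257)/2 = 443/2 = 221.5

AM = 221.5


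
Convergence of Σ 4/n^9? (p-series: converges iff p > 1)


p-series test: Σ c/n^p converges if p > 1, diverges if p ≤ 1 (constant c > 0 doesn't affect convergence).
p = 9
9 > 1 → CONVERGES

Converges (p = 9 > 1)


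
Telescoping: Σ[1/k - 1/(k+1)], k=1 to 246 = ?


Telescoping: adjacent terms cancel.
= 1/1 - 1/247
= 1 - 1/247 = 246/247

Sum = 246/247


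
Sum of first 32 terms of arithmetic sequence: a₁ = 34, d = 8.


aₙ = 34 + (32-1)×8 = 282
Sₙ = n(a₁+aₙ)/2 = 32×(34+282)/2
= 32×316/2 = 5056

S_32 = 5056


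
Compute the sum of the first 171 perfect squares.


n = 171
n(n+1)(2n+1)/6 = 171×172×343/6
= 10088316/6 = 1681386

Σk² = 1681386


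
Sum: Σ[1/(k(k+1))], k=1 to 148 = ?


1/(k(k+1)) = 1/k - 1/(k+1) (partial fractions)
Telescoping: Σ = 1 - 1/149 = 148/149

Sum = 148/149


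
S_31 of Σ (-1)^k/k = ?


S = -1 + 1/2 - 1/3 + 1/4 - 1/5 + 1/6 - 1/7 + 1/8 ± ...
= -0.709
(Full series converges to -ln(2) ≈ -0.6931)

S_31 = -0.709


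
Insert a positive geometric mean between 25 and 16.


GM = √(25×16) = √400 = 20

GM = 20


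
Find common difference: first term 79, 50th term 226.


d = (aₙ - a₁)/(n-1)
= (226 - 79)/(50-1)
= 147/49 = 3

d = 3


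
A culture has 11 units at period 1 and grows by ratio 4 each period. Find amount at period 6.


aₙ = a₁·r^(n-1)
= 11×4^5
= 11×1024
= 11264

a_6 = 11264


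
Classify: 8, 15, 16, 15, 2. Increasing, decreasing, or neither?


Differences: 7, 1, -1, -13
Difference at position 1 is +7 (> 0) but position 3 is -1 (< 0) — sequence both rises and falls
→ NOT monotonic

Not monotonic


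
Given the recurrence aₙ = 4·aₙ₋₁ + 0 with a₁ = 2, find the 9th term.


Computing step by step:
a_1 = 2
a_2 = 8
a_3 = 32
a_4 = 128
a_5 = 512
a_6 = 2048
a_7 = 8192
a_8 = 32768
a_9 = 131072


a_9 = 131072


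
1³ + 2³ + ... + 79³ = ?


n(n+1)/2 = 79×80/2 = 3160
Σk³ = 3160² = 9985600

Σk³ = 9985600


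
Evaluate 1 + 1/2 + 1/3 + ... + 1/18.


H_18 = 1/1 + 1/2 + 1/3 + ... + 1/18
= 14274301/4084080
≈ 3.4951

H_18 = 14274301/4084080 ≈ 3.4951


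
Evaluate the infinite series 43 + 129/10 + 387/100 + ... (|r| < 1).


S∞ = a₁/(1-r) = 43/(1 - 3/10)
= 43/(7/10)
= 430/7

S∞ = 430/7


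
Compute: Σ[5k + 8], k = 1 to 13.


Σ(5k+8) = 5·Σk + 8·n
= 5·91 + 8·13
= 455 + 104 = 559

Σ = 559


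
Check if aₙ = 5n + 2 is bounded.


aₙ = 5n + 2 → as n→∞, aₙ→∞
No finite upper bound exists
The sequence is UNBOUNDED

Unbounded (aₙ → ∞ as n → ∞)


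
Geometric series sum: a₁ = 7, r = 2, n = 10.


Sₙ = 7×(2^10 - 1)/(2 - 1)
= 7×(1024 - 1)/1
= 7×1023/1
= 7161

S_10 = 7161


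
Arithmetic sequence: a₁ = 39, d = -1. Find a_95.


aₙ = a₁ + (n-1)d
= 39 + (95-1)×-1
= 39 - 94
= -55

a_95 = -55


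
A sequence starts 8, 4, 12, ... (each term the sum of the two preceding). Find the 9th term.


Computing iteratively: 8, 4, 12, 16, 28, 44, 72, 116, 188
a_9 = 188

a_9 = 188


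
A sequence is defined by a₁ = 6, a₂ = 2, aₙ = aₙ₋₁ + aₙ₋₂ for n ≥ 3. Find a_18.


Computing iteratively: 6, 2, 8, 10, 18, 28, 46, 74, 120, 194, 314, 508, ...
a_18 = 9116

a_18 = 9116


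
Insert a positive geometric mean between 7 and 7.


GM = √(7×7) = √49 = 7

GM = 7


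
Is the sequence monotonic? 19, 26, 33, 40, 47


Differences: 7, 7, 7, 7
All differences > 0 → strictly INCREASING

Monotonically increasing


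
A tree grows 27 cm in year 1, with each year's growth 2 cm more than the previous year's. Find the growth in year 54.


aₙ = a₁ + (n-1)d
= 27 + (54-1)×2
= 27 + 106
= 133

a_54 = 133


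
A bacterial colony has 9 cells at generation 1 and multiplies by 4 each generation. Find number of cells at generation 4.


aₙ = a₁·r^(n-1)
= 9×4^3
= 9×64
= 576

a_4 = 576


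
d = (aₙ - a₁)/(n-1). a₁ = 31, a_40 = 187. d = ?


d = (aₙ - a₁)/(n-1)
= (187 - 31)/(40-1)
= 156/39 = 4

d = 4


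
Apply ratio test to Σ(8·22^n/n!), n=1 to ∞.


aₙ = 8·22^n/n!
a_{n+1}/aₙ = 22^(n+1)/(n+1)! × n!/22^n  (constant 8 cancels)
= 22/(n+1)
L = lim(n→∞) 22/(n+1) = 0
L < 1 → series CONVERGES

Converges (ratio test: L = 0 < 1)


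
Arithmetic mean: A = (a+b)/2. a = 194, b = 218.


AM = (194 + 218)/2 = 412/2 = 206

AM = 206


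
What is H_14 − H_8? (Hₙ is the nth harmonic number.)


Σₖ₌9^14 1/k = 1/9 + 1/10 + 1/11 + 1/12 + 1/13 + 1/14
= 96163/180180
≈ 0.5337

Sum = 96163/180180 ≈ 0.5337


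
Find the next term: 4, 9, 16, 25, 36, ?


Pattern: perfect squares: n²
Terms: 4, 9, 16, 25, 36
Next term = 49

Next term = 49


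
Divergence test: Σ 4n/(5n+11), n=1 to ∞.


lim(n→∞) 4n/(5n+11) = 4/5 = 4/5  (divide numerator and denominator by n)
lim aₙ = 4/5 ≠ 0 → series DIVERGES

Diverges (lim aₙ = 4/5 ≠ 0)


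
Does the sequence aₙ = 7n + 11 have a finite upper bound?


aₙ = 7n + 11 → as n→∞, aₙ→∞
No finite upper bound exists
The sequence is UNBOUNDED

Unbounded (aₙ → ∞ as n → ∞)


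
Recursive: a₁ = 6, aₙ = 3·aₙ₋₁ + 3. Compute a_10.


Computing step by step:
a_1 = 6
a_2 = 21
a_3 = 66
a_4 = 201
a_5 = 606
a_6 = 1821
a_7 = 5466
a_8 = 16401
a_9 = 49206
a_10 = 147621


a_10 = 147621


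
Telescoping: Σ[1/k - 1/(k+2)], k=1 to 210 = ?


Telescoping with gap 2: two head and two tail terms survive.
= (1 + 1/2) - (1/211 + 1/212)
= 3/2 - 1/211 - 1/212 = 66675/44732

Sum = 66675/44732


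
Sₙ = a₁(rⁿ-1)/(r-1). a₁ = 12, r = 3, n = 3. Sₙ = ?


Sₙ = 12×(3^3 - 1)/(3 - 1)
= 12×(27 - 1)/2
= 12×26/2
= 156

S_3 = 156


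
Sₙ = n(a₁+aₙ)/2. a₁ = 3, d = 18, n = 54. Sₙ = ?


aₙ = 3 + (54-1)×18 = 957
Sₙ = n(a₁+aₙ)/2 = 54×(3+957)/2
= 54×960/2 = 25920

S_54 = 25920


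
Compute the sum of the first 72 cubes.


n(n+1)/2 = 72×73/2 = 2628
Σk³ = 2628² = 6906384

Σk³ = 6906384


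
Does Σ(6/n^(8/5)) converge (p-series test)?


p-series test: Σ c/n^p converges if p > 1, diverges if p ≤ 1 (constant c > 0 doesn't affect convergence).
p = 8/5
8/5 > 1 → CONVERGES

Converges (p = 8/5 > 1)


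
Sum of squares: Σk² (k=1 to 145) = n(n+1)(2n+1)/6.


n = 145
n(n+1)(2n+1)/6 = 145×146×291/6
= 6160470/6 = 1026745

Σk² = 1026745


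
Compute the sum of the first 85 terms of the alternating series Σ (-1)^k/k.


S = -1 + 1/2 - 1/3 + 1/4 - 1/5 + 1/6 - 1/7 + 1/8 ± ...
= -0.699
(Full series converges to -ln(2) ≈ -0.6931)

S_85 = -0.699


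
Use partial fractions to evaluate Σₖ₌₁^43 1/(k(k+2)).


1/(k(k+2)) = (1/2)·(1/k - 1/(k+2)) (partial fractions)
Telescoping: Σ = (1/2)·(1 + 1/2 - 1/44 - 1/45) = 2881/3960

Sum = 2881/3960


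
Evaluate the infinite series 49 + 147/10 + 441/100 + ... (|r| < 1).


S∞ = a₁/(1-r) = 49/(1 - 3/10)
= 49/(7/10)
= 70

S∞ = 70


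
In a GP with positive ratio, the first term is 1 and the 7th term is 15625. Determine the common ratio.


r^(n-1) = aₙ/a₁
r^6 = 15625/1 = 15625
r = 15625^(1/6)
= ±5; taking r > 0 gives r = 5

r = 5


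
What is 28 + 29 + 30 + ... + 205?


Σₖ₌28^205 k = Σₖ₌₁^205 k − Σₖ₌₁^27 k
= 205·206/2 − 27·28/2
= 21115 − 378 = 20737

Σk = 20737


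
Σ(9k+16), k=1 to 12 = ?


Σ(9k+16) = 9·Σk + 16·n
= 9·78 + 16·12
= 702 + 192 = 894

Σ = 894


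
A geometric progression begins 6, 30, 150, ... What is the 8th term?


aₙ = a₁·r^(n-1)
= 6×5^7
= 6×78125
= 468750

a_8 = 468750


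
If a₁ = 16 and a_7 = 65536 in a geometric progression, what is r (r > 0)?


r^(n-1) = aₙ/a₁
r^6 = 65536/16 = 4096
r = 4096^(1/6)
= ±4; taking r > 0 gives r = 4

r = 4


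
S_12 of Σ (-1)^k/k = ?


S = -1 + 1/2 - 1/3 + 1/4 - 1/5 + 1/6 - 1/7 + 1/8 ± ...
= -0.6532
(Full series converges to -ln(2) ≈ -0.6931)

S_12 = -0.6532


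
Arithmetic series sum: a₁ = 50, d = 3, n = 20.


aₙ = 50 + (20-1)×3 = 107
Sₙ = n(a₁+aₙ)/2 = 20×(50+107)/2
= 20×157/2 = 1570

S_20 = 1570


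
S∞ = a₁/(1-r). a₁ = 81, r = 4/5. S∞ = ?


S∞ = a₁/(1-r) = 81/(1 - 4/5)
= 81/(1/5)
= 405

S∞ = 405


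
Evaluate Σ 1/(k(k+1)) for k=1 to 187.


1/(k(k+1)) = 1/k - 1/(k+1) (partial fractions)
Telescoping: Σ = 1 - 1/188 = 187/188

Sum = 187/188


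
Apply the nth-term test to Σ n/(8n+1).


lim(n→∞) n/(8n+1) = 1/8 = 1/8  (divide numerator and denominator by n)
lim aₙ = 1/8 ≠ 0 → series DIVERGES

Diverges (lim aₙ = 1/8 ≠ 0)


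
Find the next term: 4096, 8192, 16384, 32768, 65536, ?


Pattern: powers of 2: 2ⁿ
Terms: 4096, 8192, 16384, 32768, 65536
Next term = 131072

Next term = 131072


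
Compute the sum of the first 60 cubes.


n(n+1)/2 = 60×61/2 = 1830
Σk³ = 1830² = 3348900

Σk³ = 3348900


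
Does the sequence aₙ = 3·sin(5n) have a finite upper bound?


For all n, -1 ≤ sin(5n) ≤ 1, so -3 ≤ 3·sin(5n) ≤ 3
Lower bound: -3, Upper bound: 3
The sequence IS bounded

Bounded (-3 ≤ aₙ ≤ 3)


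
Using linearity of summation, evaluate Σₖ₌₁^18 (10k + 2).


Σ(10k+2) = 10·Σk + 2·n
= 10·171 + 2·18
= 1710 + 36 = 1746

Σ = 1746


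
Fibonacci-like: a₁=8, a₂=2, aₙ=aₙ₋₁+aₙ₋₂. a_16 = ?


Computing iteratively: 8, 2, 10, 12, 22, 34, 56, 90, 146, 236, 382, 618, ...
a_16 = 4236

a_16 = 4236


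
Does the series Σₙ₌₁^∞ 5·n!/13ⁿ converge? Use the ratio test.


aₙ = 5·n!/13^n
a_{n+1}/aₙ = (n+1)!/13^(n+1) × 13^n/n!  (constant 5 cancels)
= (n+1)/13
L = lim(n→∞) (n+1)/13 = ∞
L > 1 → series DIVERGES

Diverges (ratio test: L = ∞ > 1)


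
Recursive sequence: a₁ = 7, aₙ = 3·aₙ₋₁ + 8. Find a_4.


Computing step by step:
a_1 = 7
a_2 = 29
a_3 = 95
a_4 = 293


a_4 = 293


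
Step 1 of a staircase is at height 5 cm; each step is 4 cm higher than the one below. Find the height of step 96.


aₙ = a₁ + (n-1)d
= 5 + (96-1)×4
= 5 + 380
= 385

a_96 = 385


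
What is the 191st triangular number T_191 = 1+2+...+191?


n(n+1)/2 = 191×192/2 = 36672/2 = 18336

Σk = 18336


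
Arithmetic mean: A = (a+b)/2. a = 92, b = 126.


AM = (92 + 126)/2 = 218/2 = 109

AM = 109


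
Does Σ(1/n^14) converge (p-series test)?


p-series test: Σ c/n^p converges if p > 1, diverges if p ≤ 1 (constant c > 0 doesn't affect convergence).
p = 14
14 > 1 → CONVERGES

Converges (p = 14 > 1)


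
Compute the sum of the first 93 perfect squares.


n = 93
n(n+1)(2n+1)/6 = 93×94×187/6
= 1634754/6 = 272459

Σk² = 272459


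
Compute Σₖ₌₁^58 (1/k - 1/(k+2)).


Telescoping with gap 2: two head and two tail terms survive.
= (1 + 1/2) - (1/59 + 1/60)
= 3/2 - 1/59 - 1/60 = 5191/3540

Sum = 5191/3540


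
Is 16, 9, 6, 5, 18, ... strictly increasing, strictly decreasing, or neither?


Differences: -7, -3, -1, 13
Difference at position 4 is +13 (> 0) but position 1 is -7 (< 0) — sequence both rises and falls
→ NOT monotonic

Not monotonic


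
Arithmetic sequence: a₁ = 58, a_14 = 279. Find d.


d = (aₙ - a₁)/(n-1)
= (279 - 58)/(14-1)
= 221/13 = 17

d = 17


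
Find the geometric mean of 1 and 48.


GM = √(1×48) = √48 = 6.9282

GM = 6.9282


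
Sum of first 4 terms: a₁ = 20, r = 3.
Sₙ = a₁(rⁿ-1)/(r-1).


Sₙ = 20×(3^4 - 1)/(3 - 1)
= 20×(81 - 1)/2
= 20×80/2
= 800

S_4 = 800


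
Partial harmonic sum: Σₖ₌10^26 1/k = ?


Σₖ₌10^26 1/k = 1/10 + 1/11 + 1/12 + ... + 1/26
= 27452509171/26771144400
≈ 1.0255

Sum = 27452509171/26771144400 ≈ 1.0255


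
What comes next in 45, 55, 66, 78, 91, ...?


Pattern: triangular numbers: n(n+1)/2
Terms: 45, 55, 66, 78, 91
Next term = 105

Next term = 105


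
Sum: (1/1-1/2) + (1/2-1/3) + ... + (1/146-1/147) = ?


Telescoping: adjacent terms cancel.
= 1/1 - 1/147
= 1 - 1/147 = 146/147

Sum = 146/147


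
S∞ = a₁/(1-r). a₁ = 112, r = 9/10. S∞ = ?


S∞ = a₁/(1-r) = 112/(1 - 9/10)
= 112/(1/10)
= 1120

S∞ = 1120


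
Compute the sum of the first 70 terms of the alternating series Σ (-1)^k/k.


S = -1 + 1/2 - 1/3 + 1/4 - 1/5 + 1/6 - 1/7 + 1/8 ± ...
= -0.6861
(Full series converges to -ln(2) ≈ -0.6931)

S_70 = -0.6861


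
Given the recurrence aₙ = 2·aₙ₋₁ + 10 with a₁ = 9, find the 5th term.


Computing step by step:
a_1 = 9
a_2 = 28
a_3 = 66
a_4 = 142
a_5 = 294


a_5 = 294


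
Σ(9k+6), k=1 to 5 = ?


Σ(9k+6) = 9·Σk + 6·n
= 9·15 + 6·5
= 135 + 30 = 165

Σ = 165


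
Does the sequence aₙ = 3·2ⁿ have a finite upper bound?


aₙ = 3·2ⁿ → as n→∞, aₙ→∞ (since base 2 > 1)
No finite upper bound exists
The sequence is UNBOUNDED

Unbounded (aₙ → ∞ as n → ∞)


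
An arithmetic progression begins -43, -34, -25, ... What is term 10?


aₙ = a₁ + (n-1)d
= -43 + (10-1)×9
= -43 + 81
= 38

a_10 = 38


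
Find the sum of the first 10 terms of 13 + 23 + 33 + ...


aₙ = 13 + (10-1)×10 = 103
Sₙ = n(a₁+aₙ)/2 = 10×(13+103)/2
= 10×116/2 = 580

S_10 = 580


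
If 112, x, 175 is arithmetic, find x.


AM = (112 + 175)/2 = 287/2 = 143.5

AM = 143.5


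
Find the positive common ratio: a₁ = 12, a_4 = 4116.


r^(n-1) = aₙ/a₁
r^3 = 4116/12 = 343
r = 343^(1/3)
= 7

r = 7


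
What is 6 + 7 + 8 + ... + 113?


Σₖ₌6^113 k = Σₖ₌₁^113 k − Σₖ₌₁^5 k
= 113·114/2 − 5·6/2
= 6441 − 15 = 6426

Σk = 6426


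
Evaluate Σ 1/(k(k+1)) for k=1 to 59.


1/(k(k+1)) = 1/k - 1/(k+1) (partial fractions)
Telescoping: Σ = 1 - 1/60 = 59/60

Sum = 59/60


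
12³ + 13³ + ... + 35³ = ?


Σₖ₌12^35 k³ = [35·36/2]² − [11·12/2]²
= 396900 − 4356 = 392544

Σk³ = 392544


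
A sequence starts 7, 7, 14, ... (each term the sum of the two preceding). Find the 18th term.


Computing iteratively: 7, 7, 14, 21, 35, 56, 91, 147, 238, 385, 623, 1008, ...
a_18 = 18088

a_18 = 18088


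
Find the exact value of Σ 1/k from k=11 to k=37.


Σₖ₌11^37 1/k = 1/11 + 1/12 + 1/13 + ... + 1/37
= 88305332259139/69388720221600
≈ 1.2726

Sum = 88305332259139/69388720221600 ≈ 1.2726


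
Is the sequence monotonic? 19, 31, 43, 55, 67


Differences: 12, 12, 12, 12
All differences > 0 → strictly INCREASING

Monotonically increasing


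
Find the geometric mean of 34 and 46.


GM = √(34×46) = √1564 = 39.5474

GM = 39.5474


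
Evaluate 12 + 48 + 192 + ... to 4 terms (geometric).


Sₙ = 12×(4^4 - 1)/(4 - 1)
= 12×(256 - 1)/3
= 12×255/3
= 1020

S_4 = 1020


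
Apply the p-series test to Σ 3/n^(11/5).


p-series test: Σ c/n^p converges if p > 1, diverges if p ≤ 1 (constant c > 0 doesn't affect convergence).
p = 11/5
11/5 > 1 → CONVERGES

Converges (p = 11/5 > 1)


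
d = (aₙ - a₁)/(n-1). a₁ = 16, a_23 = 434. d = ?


d = (aₙ - a₁)/(n-1)
= (434 - 16)/(23-1)
= 418/22 = 19

d = 19


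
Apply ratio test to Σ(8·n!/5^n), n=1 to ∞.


aₙ = 8·n!/5^n
a_{n+1}/aₙ = (n+1)!/5^(n+1) × 5^n/n!  (constant 8 cancels)
= (n+1)/5
L = lim(n→∞) (n+1)/5 = ∞
L > 1 → series DIVERGES

Diverges (ratio test: L = ∞ > 1)


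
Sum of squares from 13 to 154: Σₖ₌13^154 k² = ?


Σₖ₌13^154 k² = Σₖ₌₁^154 k² − Σₖ₌₁^12 k²
= 154·155·309/6 − 12·13·25/6
= 1229305 − 650 = 1228655

Σk² = 1228655


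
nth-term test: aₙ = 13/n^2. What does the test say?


lim(n→∞) 13/n^2 = 0
lim aₙ = 0 → nth-term test is INCONCLUSIVE
(Need other tests; this is actually a convergent p-series with p=2 > 1)

Inconclusive (lim aₙ = 0; need another test)


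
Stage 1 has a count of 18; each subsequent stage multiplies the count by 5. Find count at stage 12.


aₙ = a₁·r^(n-1)
= 18×5^11
= 18×48828125
= 878906250

a_12 = 878906250


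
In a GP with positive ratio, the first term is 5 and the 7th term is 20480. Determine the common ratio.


r^(n-1) = aₙ/a₁
r^6 = 20480/5 = 4096
r = 4096^(1/6)
= ±4; taking r > 0 gives r = 4

r = 4


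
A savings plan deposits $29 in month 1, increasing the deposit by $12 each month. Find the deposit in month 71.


aₙ = a₁ + (n-1)d
= 29 + (71-1)×12
= 29 + 840
= 869

a_71 = 869


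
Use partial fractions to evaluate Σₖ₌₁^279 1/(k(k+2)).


1/(k(k+2)) = (1/2)·(1/k - 1/(k+2)) (partial fractions)
Telescoping: Σ = (1/2)·(1 + 1/2 - 1/280 - 1/281) = 117459/157360

Sum = 117459/157360


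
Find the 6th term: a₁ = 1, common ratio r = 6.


aₙ = a₁·r^(n-1)
= 1×6^5
= 1×7776
= 7776

a_6 = 7776


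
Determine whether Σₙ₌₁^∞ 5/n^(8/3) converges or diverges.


p-series test: Σ c/n^p converges if p > 1, diverges if p ≤ 1 (constant c > 0 doesn't affect convergence).
p = 8/3
8/3 > 1 → CONVERGES

Converges (p = 8/3 > 1)


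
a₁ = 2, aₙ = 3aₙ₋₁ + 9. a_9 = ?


Computing step by step:
a_1 = 2
a_2 = 15
a_3 = 54
a_4 = 171
a_5 = 522
a_6 = 1575
a_7 = 4734
a_8 = 14211
a_9 = 42642


a_9 = 42642


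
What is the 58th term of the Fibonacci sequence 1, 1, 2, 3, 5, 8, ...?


Fibonacci sequence: 1, 1, 2, 3, 5, 8, 13, 21, 34, 55, 89, ...
F(58) = 591286729879

F(58) = 591286729879


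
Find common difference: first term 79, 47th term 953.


d = (aₙ - a₁)/(n-1)
= (953 - 79)/(47-1)
= 874/46 = 19

d = 19


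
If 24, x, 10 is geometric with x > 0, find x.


GM = √(24×10) = √240 = 15.4919

GM = 15.4919


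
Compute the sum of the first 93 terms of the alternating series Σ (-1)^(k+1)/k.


S = 1 - 1/2 + 1/3 - 1/4 + 1/5 - 1/6 + 1/7 - 1/8 ± ...
= 0.6985
(Full series converges to +ln(2) ≈ +0.6931)

S_93 = 0.6985


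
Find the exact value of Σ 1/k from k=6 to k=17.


Σₖ₌6^17 1/k = 1/6 + 1/7 + 1/8 + ... + 1/17
= 2833255/2450448
≈ 1.1562

Sum = 2833255/2450448 ≈ 1.1562


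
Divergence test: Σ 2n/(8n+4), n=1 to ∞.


lim(n→∞) 2n/(8n+4) = 2/8 = 1/4  (divide numerator and denominator by n)
lim aₙ = 1/4 ≠ 0 → series DIVERGES

Diverges (lim aₙ = 1/4 ≠ 0)


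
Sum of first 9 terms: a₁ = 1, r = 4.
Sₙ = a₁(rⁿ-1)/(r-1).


Sₙ = 1×(4^9 - 1)/(4 - 1)
= 1×(262144 - 1)/3
= 1×262143/3
= 87381

S_9 = 87381


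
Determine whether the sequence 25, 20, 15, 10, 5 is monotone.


Differences: -5, -5, -5, -5
All differences < 0 → strictly DECREASING

Monotonically decreasing


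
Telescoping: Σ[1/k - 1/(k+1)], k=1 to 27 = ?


Telescoping: adjacent terms cancel.
= 1/1 - 1/28
= 1 - 1/28 = 27/28

Sum = 27/28


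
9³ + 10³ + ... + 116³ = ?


Σₖ₌9^116 k³ = [116·117/2]² − [8·9/2]²
= 46049796 − 1296 = 46048500

Σk³ = 46048500


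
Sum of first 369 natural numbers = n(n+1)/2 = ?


n(n+1)/2 = 369×370/2 = 136530/2 = 68265

Σk = 68265


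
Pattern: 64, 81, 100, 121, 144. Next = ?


Pattern: perfect squares: n²
Terms: 64, 81, 100, 121, 144
Next term = 169

Next term = 169


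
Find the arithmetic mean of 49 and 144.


AM = (49 + 144)/2 = 193/2 = 96.5

AM = 96.5


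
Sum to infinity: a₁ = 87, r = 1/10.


S∞ = a₁/(1-r) = 87/(1 - 1/10)
= 87/(9/10)
= 290/3

S∞ = 290/3


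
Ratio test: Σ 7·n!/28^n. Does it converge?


aₙ = 7·n!/28^n
a_{n+1}/aₙ = (n+1)!/28^(n+1) × 28^n/n!  (constant 7 cancels)
= (n+1)/28
L = lim(n→∞) (n+1)/28 = ∞
L > 1 → series DIVERGES

Diverges (ratio test: L = ∞ > 1)


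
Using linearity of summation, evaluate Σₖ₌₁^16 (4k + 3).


Σ(4k+3) = 4·Σk + 3·n
= 4·136 + 3·16
= 544 + 48 = 592

Σ = 592


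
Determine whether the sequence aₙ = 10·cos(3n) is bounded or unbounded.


For all n, -1 ≤ cos(3n) ≤ 1, so -10 ≤ 10·cos(3n) ≤ 10
Lower bound: -10, Upper bound: 10
The sequence IS bounded

Bounded (-10 ≤ aₙ ≤ 10)


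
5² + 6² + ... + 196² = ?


Σₖ₌5^196 k² = Σₖ₌₁^196 k² − Σₖ₌₁^4 k²
= 196·197·393/6 − 4·5·9/6
= 2529086 − 30 = 2529056

Σk² = 2529056


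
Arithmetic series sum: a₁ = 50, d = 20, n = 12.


aₙ = 50 + (12-1)×20 = 270
Sₙ = n(a₁+aₙ)/2 = 12×(50+270)/2
= 12×320/2 = 1920

S_12 = 1920


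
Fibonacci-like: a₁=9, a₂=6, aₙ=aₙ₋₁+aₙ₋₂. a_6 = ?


Computing iteratively: 9, 6, 15, 21, 36, 57
a_6 = 57

a_6 = 57


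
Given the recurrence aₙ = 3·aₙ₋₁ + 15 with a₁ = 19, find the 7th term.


Computing step by step:
a_1 = 19
a_2 = 72
a_3 = 231
a_4 = 708
a_5 = 2139
a_6 = 6432
a_7 = 19311


a_7 = 19311


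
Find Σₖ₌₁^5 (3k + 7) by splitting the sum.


Σ(3k+7) = 3·Σk + 7·n
= 3·15 + 7·5
= 45 + 35 = 80

Σ = 80


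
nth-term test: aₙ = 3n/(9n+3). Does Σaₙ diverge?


lim(n→∞) 3n/(9n+3) = 3/9 = 1/3  (divide numerator and denominator by n)
lim aₙ = 1/3 ≠ 0 → series DIVERGES

Diverges (lim aₙ = 1/3 ≠ 0)


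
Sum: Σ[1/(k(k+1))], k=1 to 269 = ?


1/(k(k+1)) = 1/k - 1/(k+1) (partial fractions)
Telescoping: Σ = 1 - 1/270 = 269/270

Sum = 269/270


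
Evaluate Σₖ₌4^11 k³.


Σₖ₌4^11 k³ = [11·12/2]² − [3·4/2]²
= 4356 − 36 = 4320

Σk³ = 4320


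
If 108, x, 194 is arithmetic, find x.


AM = (108 + 194)/2 = 302/2 = 151

AM = 151


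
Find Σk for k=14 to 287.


Σₖ₌14^287 k = Σₖ₌₁^287 k − Σₖ₌₁^13 k
= 287·288/2 − 13·14/2
= 41328 − 91 = 41237

Σk = 41237


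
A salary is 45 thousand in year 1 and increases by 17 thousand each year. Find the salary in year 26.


aₙ = a₁ + (n-1)d
= 45 + (26-1)×17
= 45 + 425
= 470

a_26 = 470


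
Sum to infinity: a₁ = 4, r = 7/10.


S∞ = a₁/(1-r) = 4/(1 - 7/10)
= 4/(3/10)
= 40/3

S∞ = 40/3


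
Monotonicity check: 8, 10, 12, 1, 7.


Differences: 2, 2, -11, 6
Difference at position 1 is +2 (> 0) but position 3 is -11 (< 0) — sequence both rises and falls
→ NOT monotonic

Not monotonic


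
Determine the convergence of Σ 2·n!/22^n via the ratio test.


aₙ = 2·n!/22^n
a_{n+1}/aₙ = (n+1)!/22^(n+1) × 22^n/n!  (constant 2 cancels)
= (n+1)/22
L = lim(n→∞) (n+1)/22 = ∞
L > 1 → series DIVERGES

Diverges (ratio test: L = ∞ > 1)


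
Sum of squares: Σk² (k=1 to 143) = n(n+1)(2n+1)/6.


n = 143
n(n+1)(2n+1)/6 = 143×144×287/6
= 5909904/6 = 984984

Σk² = 984984


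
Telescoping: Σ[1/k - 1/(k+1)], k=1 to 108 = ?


Telescoping: adjacent terms cancel.
= 1/1 - 1/109
= 1 - 1/109 = 108/109

Sum = 108/109


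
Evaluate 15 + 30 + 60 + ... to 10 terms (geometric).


Sₙ = 15×(2^10 - 1)/(2 - 1)
= 15×(1024 - 1)/1
= 15×1023/1
= 15345

S_10 = 15345


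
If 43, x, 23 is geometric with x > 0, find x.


GM = √(43×23) = √989 = 31.4484

GM = 31.4484


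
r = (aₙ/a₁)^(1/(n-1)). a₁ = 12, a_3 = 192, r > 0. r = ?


r^(n-1) = aₙ/a₁
r^2 = 192/12 = 16
r = 16^(1/2)
= ±4; taking r > 0 gives r = 4

r = 4


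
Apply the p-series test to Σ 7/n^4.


p-series test: Σ c/n^p converges if p > 1, diverges if p ≤ 1 (constant c > 0 doesn't affect convergence).
p = 4
4 > 1 → CONVERGES

Converges (p = 4 > 1)


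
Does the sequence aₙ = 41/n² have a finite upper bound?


a₁ = 41, a₂ = 41/4, a₃ = 41/9, ...
0 < aₙ ≤ 41 for all n ≥ 1
The sequence IS bounded

Bounded (0 < aₙ ≤ 41)


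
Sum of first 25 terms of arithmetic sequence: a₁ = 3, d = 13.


aₙ = 3 + (25-1)×13 = 315
Sₙ = n(a₁+aₙ)/2 = 25×(3+315)/2
= 25×318/2 = 3975

S_25 = 3975


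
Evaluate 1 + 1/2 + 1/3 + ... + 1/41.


H_41 = 1/1 + 1/2 + 1/3 + ... + 1/41
= 85691034670497533/19914562703599200
≈ 4.3029

H_41 = 85691034670497533/19914562703599200 ≈ 4.3029


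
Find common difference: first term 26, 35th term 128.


d = (aₙ - a₁)/(n-1)
= (128 - 26)/(35-1)
= 102/34 = 3

d = 3


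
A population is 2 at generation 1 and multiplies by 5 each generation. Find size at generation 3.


aₙ = a₁·r^(n-1)
= 2×5^2
= 2×25
= 50

a_3 = 50


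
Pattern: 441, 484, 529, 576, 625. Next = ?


Pattern: perfect squares: n²
Terms: 441, 484, 529, 576, 625
Next term = 676

Next term = 676


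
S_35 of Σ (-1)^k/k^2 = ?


S = -1 + 1/4 - 1/9 + 1/16 - 1/25 + 1/36 - 1/49 + 1/64 ± ...
= -0.8229
(Full series converges to -π²/12 ≈ -0.8225)

S_35 = -0.8229


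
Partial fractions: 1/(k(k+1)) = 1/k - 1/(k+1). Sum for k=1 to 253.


1/(k(k+1)) = 1/k - 1/(k+1) (partial fractions)
Telescoping: Σ = 1 - 1/254 = 253/254

Sum = 253/254


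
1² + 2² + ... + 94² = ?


n = 94
n(n+1)(2n+1)/6 = 94×95×189/6
= 1687770/6 = 281295

Σk² = 281295


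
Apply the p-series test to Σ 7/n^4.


p-series test: Σ c/n^p converges if p > 1, diverges if p ≤ 1 (constant c > 0 doesn't affect convergence).
p = 4
4 > 1 → CONVERGES

Converges (p = 4 > 1)


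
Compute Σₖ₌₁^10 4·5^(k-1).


Sₙ = 4×(5^10 - 1)/(5 - 1)
= 4×(9765625 - 1)/4
= 4×9765624/4
= 9765624

S_10 = 9765624


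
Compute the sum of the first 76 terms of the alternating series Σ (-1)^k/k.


S = -1 + 1/2 - 1/3 + 1/4 - 1/5 + 1/6 - 1/7 + 1/8 ± ...
= -0.6866
(Full series converges to -ln(2) ≈ -0.6931)

S_76 = -0.6866


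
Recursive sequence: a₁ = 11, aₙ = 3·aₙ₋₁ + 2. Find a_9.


Computing step by step:
a_1 = 11
a_2 = 35
a_3 = 107
a_4 = 323
a_5 = 971
a_6 = 2915
a_7 = 8747
a_8 = 26243
a_9 = 78731


a_9 = 78731
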